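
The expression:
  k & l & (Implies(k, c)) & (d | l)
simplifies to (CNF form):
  c & k & l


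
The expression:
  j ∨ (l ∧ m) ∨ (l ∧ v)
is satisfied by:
  {v: True, l: True, j: True, m: True}
  {v: True, l: True, j: True, m: False}
  {l: True, j: True, m: True, v: False}
  {l: True, j: True, m: False, v: False}
  {v: True, j: True, m: True, l: False}
  {v: True, j: True, m: False, l: False}
  {j: True, m: True, v: False, l: False}
  {j: True, v: False, m: False, l: False}
  {v: True, l: True, m: True, j: False}
  {v: True, l: True, m: False, j: False}
  {l: True, m: True, j: False, v: False}


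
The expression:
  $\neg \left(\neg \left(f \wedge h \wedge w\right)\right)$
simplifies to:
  $f \wedge h \wedge w$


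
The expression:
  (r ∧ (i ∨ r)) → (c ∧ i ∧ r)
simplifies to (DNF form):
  (c ∧ i) ∨ ¬r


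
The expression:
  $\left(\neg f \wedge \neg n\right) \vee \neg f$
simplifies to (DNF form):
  $\neg f$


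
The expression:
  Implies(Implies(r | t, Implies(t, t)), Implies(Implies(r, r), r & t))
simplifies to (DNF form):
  r & t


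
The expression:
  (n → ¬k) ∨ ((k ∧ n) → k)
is always true.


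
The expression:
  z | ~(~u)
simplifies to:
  u | z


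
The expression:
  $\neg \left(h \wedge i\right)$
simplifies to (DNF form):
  $\neg h \vee \neg i$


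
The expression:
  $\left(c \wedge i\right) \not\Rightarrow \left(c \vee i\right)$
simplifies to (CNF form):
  $\text{False}$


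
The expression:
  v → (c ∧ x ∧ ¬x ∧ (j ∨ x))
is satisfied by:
  {v: False}


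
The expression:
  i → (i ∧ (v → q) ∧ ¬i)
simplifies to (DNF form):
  ¬i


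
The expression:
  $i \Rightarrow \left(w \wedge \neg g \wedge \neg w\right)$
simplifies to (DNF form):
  $\neg i$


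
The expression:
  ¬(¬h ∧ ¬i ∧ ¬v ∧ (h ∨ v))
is always true.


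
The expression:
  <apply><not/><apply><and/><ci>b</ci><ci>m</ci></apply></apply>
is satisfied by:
  {m: False, b: False}
  {b: True, m: False}
  {m: True, b: False}


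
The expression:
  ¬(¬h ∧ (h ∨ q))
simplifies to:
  h ∨ ¬q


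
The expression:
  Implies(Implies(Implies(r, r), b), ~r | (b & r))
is always true.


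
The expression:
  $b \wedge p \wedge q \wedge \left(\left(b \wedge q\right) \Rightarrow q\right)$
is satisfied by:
  {p: True, b: True, q: True}


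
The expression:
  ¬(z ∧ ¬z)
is always true.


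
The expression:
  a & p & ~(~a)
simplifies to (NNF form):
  a & p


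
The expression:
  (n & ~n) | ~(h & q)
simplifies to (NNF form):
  ~h | ~q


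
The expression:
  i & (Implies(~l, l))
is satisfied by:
  {i: True, l: True}


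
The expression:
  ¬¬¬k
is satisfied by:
  {k: False}


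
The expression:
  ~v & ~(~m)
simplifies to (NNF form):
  m & ~v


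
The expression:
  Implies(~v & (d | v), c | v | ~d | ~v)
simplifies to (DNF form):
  True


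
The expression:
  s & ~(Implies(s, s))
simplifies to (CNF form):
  False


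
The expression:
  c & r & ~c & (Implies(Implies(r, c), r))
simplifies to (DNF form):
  False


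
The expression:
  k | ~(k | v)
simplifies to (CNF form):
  k | ~v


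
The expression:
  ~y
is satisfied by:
  {y: False}


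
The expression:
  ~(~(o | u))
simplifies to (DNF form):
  o | u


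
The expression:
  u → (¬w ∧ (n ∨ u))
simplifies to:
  ¬u ∨ ¬w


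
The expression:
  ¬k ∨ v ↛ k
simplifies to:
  ¬k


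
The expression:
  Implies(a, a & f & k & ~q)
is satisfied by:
  {k: True, f: True, a: False, q: False}
  {k: True, f: False, a: False, q: False}
  {f: True, q: False, k: False, a: False}
  {q: False, f: False, k: False, a: False}
  {q: True, k: True, f: True, a: False}
  {q: True, k: True, f: False, a: False}
  {q: True, f: True, k: False, a: False}
  {q: True, f: False, k: False, a: False}
  {a: True, k: True, f: True, q: False}


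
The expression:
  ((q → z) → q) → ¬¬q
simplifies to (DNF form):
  True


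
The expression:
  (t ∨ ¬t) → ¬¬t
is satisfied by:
  {t: True}


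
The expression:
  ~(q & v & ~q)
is always true.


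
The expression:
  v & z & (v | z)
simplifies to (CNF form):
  v & z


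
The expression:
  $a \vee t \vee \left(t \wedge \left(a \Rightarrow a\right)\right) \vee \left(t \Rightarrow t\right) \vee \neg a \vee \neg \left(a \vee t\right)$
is always true.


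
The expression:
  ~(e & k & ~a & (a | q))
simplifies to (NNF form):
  a | ~e | ~k | ~q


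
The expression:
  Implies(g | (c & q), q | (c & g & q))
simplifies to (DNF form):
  q | ~g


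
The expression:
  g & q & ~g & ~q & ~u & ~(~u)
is never true.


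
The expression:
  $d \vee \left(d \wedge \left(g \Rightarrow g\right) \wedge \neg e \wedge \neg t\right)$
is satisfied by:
  {d: True}


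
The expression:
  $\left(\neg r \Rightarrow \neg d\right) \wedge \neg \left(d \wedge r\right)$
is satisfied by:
  {d: False}


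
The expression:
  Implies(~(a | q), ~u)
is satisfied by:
  {a: True, q: True, u: False}
  {a: True, u: False, q: False}
  {q: True, u: False, a: False}
  {q: False, u: False, a: False}
  {a: True, q: True, u: True}
  {a: True, u: True, q: False}
  {q: True, u: True, a: False}


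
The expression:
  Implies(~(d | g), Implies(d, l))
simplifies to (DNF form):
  True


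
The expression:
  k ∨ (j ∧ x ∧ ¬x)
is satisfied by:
  {k: True}


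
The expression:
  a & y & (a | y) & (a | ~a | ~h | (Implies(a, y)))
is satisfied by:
  {a: True, y: True}


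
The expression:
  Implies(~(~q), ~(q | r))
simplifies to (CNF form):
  ~q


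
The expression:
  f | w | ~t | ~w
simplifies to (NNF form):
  True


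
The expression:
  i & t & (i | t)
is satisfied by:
  {t: True, i: True}


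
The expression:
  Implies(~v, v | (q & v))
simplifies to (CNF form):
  v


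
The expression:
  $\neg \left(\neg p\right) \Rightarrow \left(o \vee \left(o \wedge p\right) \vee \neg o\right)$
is always true.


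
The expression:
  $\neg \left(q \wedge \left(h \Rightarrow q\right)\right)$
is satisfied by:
  {q: False}


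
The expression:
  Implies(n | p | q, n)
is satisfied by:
  {n: True, p: False, q: False}
  {n: True, q: True, p: False}
  {n: True, p: True, q: False}
  {n: True, q: True, p: True}
  {q: False, p: False, n: False}


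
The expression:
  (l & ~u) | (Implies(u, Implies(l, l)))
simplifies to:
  True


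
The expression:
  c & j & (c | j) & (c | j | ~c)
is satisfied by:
  {c: True, j: True}


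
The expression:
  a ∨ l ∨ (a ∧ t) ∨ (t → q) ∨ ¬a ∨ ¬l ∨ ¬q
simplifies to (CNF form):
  True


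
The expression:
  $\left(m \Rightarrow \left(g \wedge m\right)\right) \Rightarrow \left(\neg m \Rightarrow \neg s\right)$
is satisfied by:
  {m: True, s: False}
  {s: False, m: False}
  {s: True, m: True}


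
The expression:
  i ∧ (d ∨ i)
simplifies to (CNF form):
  i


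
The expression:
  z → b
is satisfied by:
  {b: True, z: False}
  {z: False, b: False}
  {z: True, b: True}


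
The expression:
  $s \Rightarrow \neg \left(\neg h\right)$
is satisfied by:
  {h: True, s: False}
  {s: False, h: False}
  {s: True, h: True}


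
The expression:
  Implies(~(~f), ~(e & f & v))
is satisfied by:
  {v: False, e: False, f: False}
  {f: True, v: False, e: False}
  {e: True, v: False, f: False}
  {f: True, e: True, v: False}
  {v: True, f: False, e: False}
  {f: True, v: True, e: False}
  {e: True, v: True, f: False}


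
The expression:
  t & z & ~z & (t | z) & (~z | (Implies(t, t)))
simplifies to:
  False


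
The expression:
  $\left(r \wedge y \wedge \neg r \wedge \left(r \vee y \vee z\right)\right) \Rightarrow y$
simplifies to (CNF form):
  $\text{True}$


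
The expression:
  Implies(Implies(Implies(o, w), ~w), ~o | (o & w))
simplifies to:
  w | ~o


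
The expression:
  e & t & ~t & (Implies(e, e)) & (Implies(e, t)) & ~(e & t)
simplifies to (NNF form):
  False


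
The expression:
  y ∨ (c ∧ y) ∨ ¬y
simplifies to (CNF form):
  True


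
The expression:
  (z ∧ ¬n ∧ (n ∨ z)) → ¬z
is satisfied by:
  {n: True, z: False}
  {z: False, n: False}
  {z: True, n: True}


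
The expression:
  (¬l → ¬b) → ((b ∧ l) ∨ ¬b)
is always true.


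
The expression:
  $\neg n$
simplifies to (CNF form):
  $\neg n$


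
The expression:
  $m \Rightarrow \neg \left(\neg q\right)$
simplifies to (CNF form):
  $q \vee \neg m$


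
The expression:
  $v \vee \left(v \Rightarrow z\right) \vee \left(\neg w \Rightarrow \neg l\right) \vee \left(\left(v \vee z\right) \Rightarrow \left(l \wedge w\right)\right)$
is always true.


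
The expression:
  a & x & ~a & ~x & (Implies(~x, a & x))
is never true.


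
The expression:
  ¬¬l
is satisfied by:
  {l: True}


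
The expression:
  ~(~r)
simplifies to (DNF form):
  r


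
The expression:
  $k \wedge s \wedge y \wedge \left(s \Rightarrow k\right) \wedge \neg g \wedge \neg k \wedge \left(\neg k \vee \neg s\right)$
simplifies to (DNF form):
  $\text{False}$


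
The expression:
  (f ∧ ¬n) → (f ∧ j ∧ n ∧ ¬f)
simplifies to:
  n ∨ ¬f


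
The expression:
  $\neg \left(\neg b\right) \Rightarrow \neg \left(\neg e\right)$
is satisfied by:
  {e: True, b: False}
  {b: False, e: False}
  {b: True, e: True}


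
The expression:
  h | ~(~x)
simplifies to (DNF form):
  h | x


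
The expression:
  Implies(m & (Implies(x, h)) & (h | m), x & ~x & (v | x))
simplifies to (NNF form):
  ~m | (x & ~h)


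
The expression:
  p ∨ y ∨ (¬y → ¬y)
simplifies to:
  True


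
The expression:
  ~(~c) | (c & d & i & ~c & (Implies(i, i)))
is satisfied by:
  {c: True}


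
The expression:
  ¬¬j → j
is always true.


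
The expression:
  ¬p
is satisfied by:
  {p: False}


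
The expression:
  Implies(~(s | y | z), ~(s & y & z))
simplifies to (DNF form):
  True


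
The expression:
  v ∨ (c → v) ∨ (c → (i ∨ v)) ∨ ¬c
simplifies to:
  i ∨ v ∨ ¬c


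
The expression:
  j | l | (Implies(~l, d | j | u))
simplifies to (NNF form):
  d | j | l | u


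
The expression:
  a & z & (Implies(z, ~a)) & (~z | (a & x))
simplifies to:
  False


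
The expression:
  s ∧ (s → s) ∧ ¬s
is never true.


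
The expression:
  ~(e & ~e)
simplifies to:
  True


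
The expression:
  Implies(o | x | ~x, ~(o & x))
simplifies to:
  ~o | ~x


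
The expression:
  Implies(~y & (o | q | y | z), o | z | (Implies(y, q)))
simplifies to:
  True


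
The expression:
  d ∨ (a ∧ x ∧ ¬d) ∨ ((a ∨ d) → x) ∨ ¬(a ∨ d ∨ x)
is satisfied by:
  {x: True, d: True, a: False}
  {x: True, d: False, a: False}
  {d: True, x: False, a: False}
  {x: False, d: False, a: False}
  {a: True, x: True, d: True}
  {a: True, x: True, d: False}
  {a: True, d: True, x: False}


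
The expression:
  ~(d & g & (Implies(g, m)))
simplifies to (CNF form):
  ~d | ~g | ~m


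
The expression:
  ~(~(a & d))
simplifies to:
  a & d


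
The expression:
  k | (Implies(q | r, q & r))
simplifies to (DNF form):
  k | (q & r) | (~q & ~r)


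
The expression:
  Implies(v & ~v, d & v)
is always true.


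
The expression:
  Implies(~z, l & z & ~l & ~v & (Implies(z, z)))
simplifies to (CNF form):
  z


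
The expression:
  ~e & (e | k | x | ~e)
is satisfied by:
  {e: False}


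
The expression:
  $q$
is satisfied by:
  {q: True}


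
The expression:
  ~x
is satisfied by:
  {x: False}


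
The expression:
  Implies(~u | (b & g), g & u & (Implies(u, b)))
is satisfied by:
  {u: True}


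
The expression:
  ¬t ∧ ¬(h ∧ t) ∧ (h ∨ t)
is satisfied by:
  {h: True, t: False}


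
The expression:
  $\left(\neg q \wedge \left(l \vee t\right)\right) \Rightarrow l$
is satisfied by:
  {l: True, q: True, t: False}
  {l: True, t: False, q: False}
  {q: True, t: False, l: False}
  {q: False, t: False, l: False}
  {l: True, q: True, t: True}
  {l: True, t: True, q: False}
  {q: True, t: True, l: False}


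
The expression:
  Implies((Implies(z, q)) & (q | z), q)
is always true.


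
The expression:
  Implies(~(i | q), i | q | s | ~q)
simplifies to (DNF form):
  True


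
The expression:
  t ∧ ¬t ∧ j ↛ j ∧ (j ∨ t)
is never true.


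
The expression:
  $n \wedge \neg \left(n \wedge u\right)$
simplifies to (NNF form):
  $n \wedge \neg u$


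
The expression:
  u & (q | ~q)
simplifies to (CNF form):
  u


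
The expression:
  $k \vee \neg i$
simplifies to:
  $k \vee \neg i$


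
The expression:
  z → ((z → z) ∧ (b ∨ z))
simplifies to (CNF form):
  True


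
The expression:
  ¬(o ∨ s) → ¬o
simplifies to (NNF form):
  True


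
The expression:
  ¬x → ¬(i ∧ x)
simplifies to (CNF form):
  True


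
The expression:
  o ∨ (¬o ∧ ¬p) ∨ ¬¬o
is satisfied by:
  {o: True, p: False}
  {p: False, o: False}
  {p: True, o: True}


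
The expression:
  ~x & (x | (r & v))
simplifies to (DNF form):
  r & v & ~x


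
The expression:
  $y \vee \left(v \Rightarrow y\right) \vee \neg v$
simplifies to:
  $y \vee \neg v$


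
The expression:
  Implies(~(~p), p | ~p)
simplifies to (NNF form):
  True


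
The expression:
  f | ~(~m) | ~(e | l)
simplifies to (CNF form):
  (f | m | ~e) & (f | m | ~l)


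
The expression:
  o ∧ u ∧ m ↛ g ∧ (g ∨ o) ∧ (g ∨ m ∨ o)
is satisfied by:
  {m: True, u: True, o: True, g: False}


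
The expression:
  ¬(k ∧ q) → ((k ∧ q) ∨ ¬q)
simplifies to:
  k ∨ ¬q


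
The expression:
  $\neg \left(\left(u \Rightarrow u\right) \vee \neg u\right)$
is never true.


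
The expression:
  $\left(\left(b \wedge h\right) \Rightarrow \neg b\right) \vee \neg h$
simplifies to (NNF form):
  $\neg b \vee \neg h$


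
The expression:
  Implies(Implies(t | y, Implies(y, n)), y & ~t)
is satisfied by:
  {y: True, t: False, n: False}
  {n: True, y: True, t: False}
  {t: True, y: True, n: False}


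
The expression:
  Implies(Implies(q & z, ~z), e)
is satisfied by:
  {q: True, e: True, z: True}
  {q: True, e: True, z: False}
  {e: True, z: True, q: False}
  {e: True, z: False, q: False}
  {q: True, z: True, e: False}


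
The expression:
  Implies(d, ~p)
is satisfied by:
  {p: False, d: False}
  {d: True, p: False}
  {p: True, d: False}


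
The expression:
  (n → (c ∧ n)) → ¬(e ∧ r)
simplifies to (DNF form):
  (n ∧ ¬c) ∨ ¬e ∨ ¬r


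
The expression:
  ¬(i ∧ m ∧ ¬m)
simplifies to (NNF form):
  True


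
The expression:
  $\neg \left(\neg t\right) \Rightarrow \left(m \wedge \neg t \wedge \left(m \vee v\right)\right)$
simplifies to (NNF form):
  $\neg t$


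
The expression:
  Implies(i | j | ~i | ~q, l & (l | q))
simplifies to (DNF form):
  l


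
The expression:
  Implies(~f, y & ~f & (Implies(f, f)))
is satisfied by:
  {y: True, f: True}
  {y: True, f: False}
  {f: True, y: False}


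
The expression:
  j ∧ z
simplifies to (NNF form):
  j ∧ z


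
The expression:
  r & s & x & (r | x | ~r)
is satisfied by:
  {r: True, s: True, x: True}


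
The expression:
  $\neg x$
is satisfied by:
  {x: False}


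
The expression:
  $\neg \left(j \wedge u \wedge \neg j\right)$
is always true.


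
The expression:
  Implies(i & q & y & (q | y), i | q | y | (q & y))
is always true.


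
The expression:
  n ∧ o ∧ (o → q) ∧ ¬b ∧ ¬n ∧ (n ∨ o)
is never true.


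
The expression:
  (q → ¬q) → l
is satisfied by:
  {q: True, l: True}
  {q: True, l: False}
  {l: True, q: False}


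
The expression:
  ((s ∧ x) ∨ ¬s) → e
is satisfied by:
  {e: True, s: True, x: False}
  {e: True, s: False, x: False}
  {x: True, e: True, s: True}
  {x: True, e: True, s: False}
  {s: True, x: False, e: False}


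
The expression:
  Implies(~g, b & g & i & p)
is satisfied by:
  {g: True}


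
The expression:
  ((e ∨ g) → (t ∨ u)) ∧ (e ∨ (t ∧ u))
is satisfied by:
  {t: True, e: True, u: True}
  {t: True, e: True, u: False}
  {t: True, u: True, e: False}
  {e: True, u: True, t: False}


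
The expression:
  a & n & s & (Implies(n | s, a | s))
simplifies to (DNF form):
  a & n & s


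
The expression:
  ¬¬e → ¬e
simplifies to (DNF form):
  ¬e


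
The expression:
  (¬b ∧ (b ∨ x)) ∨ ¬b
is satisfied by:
  {b: False}


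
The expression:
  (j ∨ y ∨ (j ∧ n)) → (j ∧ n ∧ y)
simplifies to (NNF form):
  (j ∨ ¬y) ∧ (n ∨ ¬y) ∧ (y ∨ ¬j)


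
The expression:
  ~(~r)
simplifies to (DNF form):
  r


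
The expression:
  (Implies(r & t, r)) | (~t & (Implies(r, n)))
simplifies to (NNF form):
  True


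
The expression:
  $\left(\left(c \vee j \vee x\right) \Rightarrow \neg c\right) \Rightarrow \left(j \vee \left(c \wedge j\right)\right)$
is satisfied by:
  {c: True, j: True}
  {c: True, j: False}
  {j: True, c: False}


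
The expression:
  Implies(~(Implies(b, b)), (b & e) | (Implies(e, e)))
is always true.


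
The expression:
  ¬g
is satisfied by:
  {g: False}


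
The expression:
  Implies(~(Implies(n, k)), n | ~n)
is always true.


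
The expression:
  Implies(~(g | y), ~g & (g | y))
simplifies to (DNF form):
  g | y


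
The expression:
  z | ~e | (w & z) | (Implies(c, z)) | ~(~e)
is always true.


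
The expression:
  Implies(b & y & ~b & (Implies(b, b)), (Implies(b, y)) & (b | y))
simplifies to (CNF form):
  True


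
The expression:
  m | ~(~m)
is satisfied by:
  {m: True}


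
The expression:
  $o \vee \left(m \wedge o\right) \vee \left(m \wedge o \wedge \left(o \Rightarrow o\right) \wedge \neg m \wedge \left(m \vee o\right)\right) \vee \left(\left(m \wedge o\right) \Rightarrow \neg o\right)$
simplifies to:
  $\text{True}$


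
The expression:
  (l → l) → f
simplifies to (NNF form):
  f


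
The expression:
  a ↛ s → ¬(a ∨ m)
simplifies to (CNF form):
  s ∨ ¬a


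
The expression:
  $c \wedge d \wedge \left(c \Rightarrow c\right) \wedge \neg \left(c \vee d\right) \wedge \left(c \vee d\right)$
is never true.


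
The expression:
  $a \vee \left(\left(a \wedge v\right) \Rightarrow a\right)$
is always true.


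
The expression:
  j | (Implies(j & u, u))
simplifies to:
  True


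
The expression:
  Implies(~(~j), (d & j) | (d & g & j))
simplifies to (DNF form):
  d | ~j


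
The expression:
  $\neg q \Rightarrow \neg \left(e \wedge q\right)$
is always true.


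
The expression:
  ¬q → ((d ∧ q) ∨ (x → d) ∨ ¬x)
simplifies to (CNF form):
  d ∨ q ∨ ¬x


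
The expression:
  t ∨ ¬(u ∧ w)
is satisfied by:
  {t: True, w: False, u: False}
  {w: False, u: False, t: False}
  {t: True, u: True, w: False}
  {u: True, w: False, t: False}
  {t: True, w: True, u: False}
  {w: True, t: False, u: False}
  {t: True, u: True, w: True}


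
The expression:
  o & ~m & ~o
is never true.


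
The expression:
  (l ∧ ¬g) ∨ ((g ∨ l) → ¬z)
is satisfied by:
  {g: False, z: False}
  {z: True, g: False}
  {g: True, z: False}


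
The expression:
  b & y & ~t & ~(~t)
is never true.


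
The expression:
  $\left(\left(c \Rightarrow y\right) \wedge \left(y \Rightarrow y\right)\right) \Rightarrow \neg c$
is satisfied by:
  {c: False, y: False}
  {y: True, c: False}
  {c: True, y: False}


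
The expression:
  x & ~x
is never true.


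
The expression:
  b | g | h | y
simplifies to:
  b | g | h | y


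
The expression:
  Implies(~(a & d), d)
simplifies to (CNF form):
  d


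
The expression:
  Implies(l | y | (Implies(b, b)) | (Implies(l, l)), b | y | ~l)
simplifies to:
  b | y | ~l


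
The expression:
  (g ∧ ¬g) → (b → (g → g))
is always true.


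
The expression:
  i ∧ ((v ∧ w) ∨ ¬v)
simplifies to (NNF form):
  i ∧ (w ∨ ¬v)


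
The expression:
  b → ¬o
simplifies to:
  ¬b ∨ ¬o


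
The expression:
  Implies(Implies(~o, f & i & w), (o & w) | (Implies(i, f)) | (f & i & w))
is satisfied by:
  {w: True, f: True, o: False, i: False}
  {w: True, f: False, o: False, i: False}
  {f: True, i: False, w: False, o: False}
  {i: False, f: False, w: False, o: False}
  {i: True, w: True, f: True, o: False}
  {i: True, w: True, f: False, o: False}
  {i: True, f: True, w: False, o: False}
  {i: True, f: False, w: False, o: False}
  {o: True, w: True, f: True, i: False}
  {o: True, w: True, f: False, i: False}
  {o: True, f: True, w: False, i: False}
  {o: True, f: False, w: False, i: False}
  {i: True, o: True, w: True, f: True}
  {i: True, o: True, w: True, f: False}
  {i: True, o: True, f: True, w: False}


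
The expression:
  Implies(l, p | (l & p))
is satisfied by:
  {p: True, l: False}
  {l: False, p: False}
  {l: True, p: True}


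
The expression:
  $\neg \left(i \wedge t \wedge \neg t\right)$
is always true.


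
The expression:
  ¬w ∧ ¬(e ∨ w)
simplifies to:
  ¬e ∧ ¬w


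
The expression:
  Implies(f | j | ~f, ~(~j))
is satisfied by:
  {j: True}


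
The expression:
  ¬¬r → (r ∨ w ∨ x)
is always true.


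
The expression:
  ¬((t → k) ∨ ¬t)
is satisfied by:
  {t: True, k: False}


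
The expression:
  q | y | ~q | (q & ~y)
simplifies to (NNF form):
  True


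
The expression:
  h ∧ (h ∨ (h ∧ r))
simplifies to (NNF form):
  h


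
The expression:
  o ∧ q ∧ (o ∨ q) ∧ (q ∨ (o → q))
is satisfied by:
  {o: True, q: True}


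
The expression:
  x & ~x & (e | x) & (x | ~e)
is never true.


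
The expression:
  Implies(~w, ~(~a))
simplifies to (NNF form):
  a | w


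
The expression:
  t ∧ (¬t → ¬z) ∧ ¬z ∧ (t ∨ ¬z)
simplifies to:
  t ∧ ¬z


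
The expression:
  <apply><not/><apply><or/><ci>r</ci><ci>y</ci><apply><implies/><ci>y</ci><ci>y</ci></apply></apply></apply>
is never true.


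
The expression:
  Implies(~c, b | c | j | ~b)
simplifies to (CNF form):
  True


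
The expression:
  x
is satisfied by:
  {x: True}


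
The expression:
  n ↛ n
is never true.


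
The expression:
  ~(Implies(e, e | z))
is never true.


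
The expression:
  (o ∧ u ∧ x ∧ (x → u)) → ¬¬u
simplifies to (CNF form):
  True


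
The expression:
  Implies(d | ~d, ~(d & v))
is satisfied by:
  {v: False, d: False}
  {d: True, v: False}
  {v: True, d: False}


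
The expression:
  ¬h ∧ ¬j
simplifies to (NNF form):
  ¬h ∧ ¬j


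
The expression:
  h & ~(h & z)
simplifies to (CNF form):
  h & ~z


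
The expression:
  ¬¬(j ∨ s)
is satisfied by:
  {s: True, j: True}
  {s: True, j: False}
  {j: True, s: False}


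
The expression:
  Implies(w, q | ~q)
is always true.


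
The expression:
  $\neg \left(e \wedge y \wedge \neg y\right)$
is always true.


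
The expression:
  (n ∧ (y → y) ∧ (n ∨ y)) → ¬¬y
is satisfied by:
  {y: True, n: False}
  {n: False, y: False}
  {n: True, y: True}


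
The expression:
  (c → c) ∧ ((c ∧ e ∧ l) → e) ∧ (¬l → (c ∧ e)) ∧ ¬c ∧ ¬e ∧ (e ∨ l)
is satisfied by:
  {l: True, e: False, c: False}


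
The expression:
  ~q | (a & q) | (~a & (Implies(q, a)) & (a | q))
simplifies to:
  a | ~q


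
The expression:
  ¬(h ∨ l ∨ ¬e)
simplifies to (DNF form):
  e ∧ ¬h ∧ ¬l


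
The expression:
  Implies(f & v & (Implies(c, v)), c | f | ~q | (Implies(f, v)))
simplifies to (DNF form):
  True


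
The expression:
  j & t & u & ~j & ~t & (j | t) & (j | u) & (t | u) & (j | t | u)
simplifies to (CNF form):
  False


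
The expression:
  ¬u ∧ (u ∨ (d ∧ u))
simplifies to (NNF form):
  False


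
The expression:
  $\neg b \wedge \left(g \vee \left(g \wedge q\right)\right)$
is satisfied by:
  {g: True, b: False}


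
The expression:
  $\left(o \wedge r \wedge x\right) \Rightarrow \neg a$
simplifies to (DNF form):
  $\neg a \vee \neg o \vee \neg r \vee \neg x$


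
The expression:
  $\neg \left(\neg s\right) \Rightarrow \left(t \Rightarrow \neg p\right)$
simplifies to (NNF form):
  $\neg p \vee \neg s \vee \neg t$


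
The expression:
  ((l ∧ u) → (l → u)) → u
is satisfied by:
  {u: True}


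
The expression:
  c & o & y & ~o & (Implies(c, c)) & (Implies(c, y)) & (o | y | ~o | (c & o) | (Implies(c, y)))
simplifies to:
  False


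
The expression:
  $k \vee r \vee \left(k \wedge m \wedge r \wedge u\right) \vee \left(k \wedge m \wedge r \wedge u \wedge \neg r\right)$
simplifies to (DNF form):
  $k \vee r$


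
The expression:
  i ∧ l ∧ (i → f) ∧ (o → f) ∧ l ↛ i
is never true.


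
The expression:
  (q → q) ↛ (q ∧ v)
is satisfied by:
  {v: False, q: False}
  {q: True, v: False}
  {v: True, q: False}


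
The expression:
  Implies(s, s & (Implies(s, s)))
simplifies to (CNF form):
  True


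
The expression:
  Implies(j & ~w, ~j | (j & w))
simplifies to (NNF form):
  w | ~j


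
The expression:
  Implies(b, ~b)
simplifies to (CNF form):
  ~b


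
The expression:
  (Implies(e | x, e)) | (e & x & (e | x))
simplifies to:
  e | ~x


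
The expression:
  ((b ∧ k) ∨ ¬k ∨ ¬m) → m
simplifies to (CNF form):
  m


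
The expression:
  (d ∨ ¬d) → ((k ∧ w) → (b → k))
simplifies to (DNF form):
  True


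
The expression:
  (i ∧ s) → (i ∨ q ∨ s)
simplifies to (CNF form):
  True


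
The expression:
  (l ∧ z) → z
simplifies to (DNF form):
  True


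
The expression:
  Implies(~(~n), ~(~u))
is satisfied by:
  {u: True, n: False}
  {n: False, u: False}
  {n: True, u: True}


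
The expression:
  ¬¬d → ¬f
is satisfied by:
  {d: False, f: False}
  {f: True, d: False}
  {d: True, f: False}


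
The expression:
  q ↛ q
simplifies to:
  False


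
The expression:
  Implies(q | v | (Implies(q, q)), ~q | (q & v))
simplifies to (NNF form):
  v | ~q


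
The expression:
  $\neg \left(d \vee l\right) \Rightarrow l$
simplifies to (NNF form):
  $d \vee l$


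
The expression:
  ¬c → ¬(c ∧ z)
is always true.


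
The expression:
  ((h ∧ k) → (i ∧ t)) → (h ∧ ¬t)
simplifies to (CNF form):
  h ∧ (k ∨ ¬t) ∧ (¬i ∨ ¬t)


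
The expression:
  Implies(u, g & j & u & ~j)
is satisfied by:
  {u: False}


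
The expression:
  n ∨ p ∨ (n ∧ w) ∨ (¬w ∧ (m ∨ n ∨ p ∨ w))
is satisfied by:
  {n: True, m: True, p: True, w: False}
  {n: True, p: True, w: False, m: False}
  {n: True, m: True, p: True, w: True}
  {n: True, p: True, w: True, m: False}
  {n: True, m: True, w: False, p: False}
  {n: True, w: False, p: False, m: False}
  {n: True, m: True, w: True, p: False}
  {n: True, w: True, p: False, m: False}
  {m: True, p: True, w: False, n: False}
  {p: True, m: False, w: False, n: False}
  {m: True, p: True, w: True, n: False}
  {p: True, w: True, m: False, n: False}
  {m: True, w: False, p: False, n: False}


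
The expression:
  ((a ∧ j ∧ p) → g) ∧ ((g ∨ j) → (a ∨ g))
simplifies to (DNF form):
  g ∨ (a ∧ ¬p) ∨ ¬j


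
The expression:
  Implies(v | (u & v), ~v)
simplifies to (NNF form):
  ~v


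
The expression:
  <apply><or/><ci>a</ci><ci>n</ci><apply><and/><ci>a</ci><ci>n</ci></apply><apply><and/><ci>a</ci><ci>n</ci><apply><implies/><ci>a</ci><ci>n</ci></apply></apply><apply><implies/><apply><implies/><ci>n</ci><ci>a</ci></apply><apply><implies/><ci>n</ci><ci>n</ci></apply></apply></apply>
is always true.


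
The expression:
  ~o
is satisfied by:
  {o: False}


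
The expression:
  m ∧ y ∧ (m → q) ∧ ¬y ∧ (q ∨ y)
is never true.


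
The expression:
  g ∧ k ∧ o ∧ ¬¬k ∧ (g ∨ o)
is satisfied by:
  {g: True, o: True, k: True}


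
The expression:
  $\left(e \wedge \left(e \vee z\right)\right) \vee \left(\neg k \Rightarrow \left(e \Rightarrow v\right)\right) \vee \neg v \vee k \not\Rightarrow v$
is always true.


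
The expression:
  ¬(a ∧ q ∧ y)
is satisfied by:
  {q: False, a: False, y: False}
  {y: True, q: False, a: False}
  {a: True, q: False, y: False}
  {y: True, a: True, q: False}
  {q: True, y: False, a: False}
  {y: True, q: True, a: False}
  {a: True, q: True, y: False}


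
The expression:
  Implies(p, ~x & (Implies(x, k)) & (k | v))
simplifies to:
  ~p | (k & ~x) | (v & ~x)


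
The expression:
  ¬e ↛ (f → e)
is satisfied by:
  {f: True, e: False}


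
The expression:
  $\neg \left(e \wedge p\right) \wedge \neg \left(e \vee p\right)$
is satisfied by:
  {e: False, p: False}


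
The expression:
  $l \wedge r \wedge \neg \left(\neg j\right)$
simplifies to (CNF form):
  $j \wedge l \wedge r$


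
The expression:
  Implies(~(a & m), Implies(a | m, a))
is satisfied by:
  {a: True, m: False}
  {m: False, a: False}
  {m: True, a: True}


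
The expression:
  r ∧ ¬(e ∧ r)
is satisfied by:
  {r: True, e: False}


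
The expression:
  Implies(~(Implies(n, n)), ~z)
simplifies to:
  True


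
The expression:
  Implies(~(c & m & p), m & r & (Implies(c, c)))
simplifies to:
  m & (c | r) & (p | r)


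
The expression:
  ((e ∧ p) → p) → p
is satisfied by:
  {p: True}


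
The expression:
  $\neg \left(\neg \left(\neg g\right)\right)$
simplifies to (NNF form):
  $\neg g$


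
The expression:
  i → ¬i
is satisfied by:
  {i: False}


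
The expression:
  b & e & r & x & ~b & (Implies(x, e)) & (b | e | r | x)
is never true.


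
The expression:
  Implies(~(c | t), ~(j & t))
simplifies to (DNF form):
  True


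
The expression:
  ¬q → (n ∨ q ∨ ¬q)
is always true.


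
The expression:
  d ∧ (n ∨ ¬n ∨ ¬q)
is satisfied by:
  {d: True}


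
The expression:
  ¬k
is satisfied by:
  {k: False}


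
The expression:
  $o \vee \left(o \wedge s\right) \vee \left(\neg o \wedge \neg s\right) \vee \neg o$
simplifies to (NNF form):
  $\text{True}$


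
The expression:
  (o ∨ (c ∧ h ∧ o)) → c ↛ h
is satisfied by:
  {c: True, h: False, o: False}
  {h: False, o: False, c: False}
  {c: True, h: True, o: False}
  {h: True, c: False, o: False}
  {o: True, c: True, h: False}


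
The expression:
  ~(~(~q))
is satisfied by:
  {q: False}


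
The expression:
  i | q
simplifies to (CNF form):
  i | q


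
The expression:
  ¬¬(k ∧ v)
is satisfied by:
  {k: True, v: True}


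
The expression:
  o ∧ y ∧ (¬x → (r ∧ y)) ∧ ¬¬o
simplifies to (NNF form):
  o ∧ y ∧ (r ∨ x)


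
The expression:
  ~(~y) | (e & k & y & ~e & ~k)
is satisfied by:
  {y: True}


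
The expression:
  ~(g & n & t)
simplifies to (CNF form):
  ~g | ~n | ~t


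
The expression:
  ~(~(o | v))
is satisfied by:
  {o: True, v: True}
  {o: True, v: False}
  {v: True, o: False}


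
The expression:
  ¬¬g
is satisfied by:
  {g: True}


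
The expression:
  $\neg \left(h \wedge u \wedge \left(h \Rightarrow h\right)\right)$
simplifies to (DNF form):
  $\neg h \vee \neg u$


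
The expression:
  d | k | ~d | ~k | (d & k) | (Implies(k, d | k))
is always true.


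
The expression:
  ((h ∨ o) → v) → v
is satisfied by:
  {o: True, v: True, h: True}
  {o: True, v: True, h: False}
  {o: True, h: True, v: False}
  {o: True, h: False, v: False}
  {v: True, h: True, o: False}
  {v: True, h: False, o: False}
  {h: True, v: False, o: False}


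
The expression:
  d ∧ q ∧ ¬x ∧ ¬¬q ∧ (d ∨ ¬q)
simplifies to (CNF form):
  d ∧ q ∧ ¬x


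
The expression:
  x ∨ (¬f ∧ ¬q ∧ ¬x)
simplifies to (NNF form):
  x ∨ (¬f ∧ ¬q)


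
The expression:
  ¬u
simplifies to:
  ¬u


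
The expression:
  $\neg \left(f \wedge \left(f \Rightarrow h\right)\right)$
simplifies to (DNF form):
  $\neg f \vee \neg h$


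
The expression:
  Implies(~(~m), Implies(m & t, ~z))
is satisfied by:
  {m: False, t: False, z: False}
  {z: True, m: False, t: False}
  {t: True, m: False, z: False}
  {z: True, t: True, m: False}
  {m: True, z: False, t: False}
  {z: True, m: True, t: False}
  {t: True, m: True, z: False}


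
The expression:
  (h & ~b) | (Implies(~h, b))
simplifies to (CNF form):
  b | h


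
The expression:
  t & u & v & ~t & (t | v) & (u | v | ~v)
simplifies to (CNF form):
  False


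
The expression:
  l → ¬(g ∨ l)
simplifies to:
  ¬l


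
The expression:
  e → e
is always true.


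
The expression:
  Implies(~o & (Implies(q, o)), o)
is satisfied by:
  {q: True, o: True}
  {q: True, o: False}
  {o: True, q: False}


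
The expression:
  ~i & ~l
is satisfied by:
  {i: False, l: False}


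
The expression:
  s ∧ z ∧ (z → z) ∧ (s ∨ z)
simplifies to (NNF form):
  s ∧ z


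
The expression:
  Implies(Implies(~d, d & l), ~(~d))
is always true.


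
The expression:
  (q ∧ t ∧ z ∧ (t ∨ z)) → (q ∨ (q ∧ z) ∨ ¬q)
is always true.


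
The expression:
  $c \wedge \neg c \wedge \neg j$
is never true.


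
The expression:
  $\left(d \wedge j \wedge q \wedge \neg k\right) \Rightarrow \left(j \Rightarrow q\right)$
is always true.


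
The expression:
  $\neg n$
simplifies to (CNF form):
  $\neg n$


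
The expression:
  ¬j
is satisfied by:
  {j: False}


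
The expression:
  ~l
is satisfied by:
  {l: False}


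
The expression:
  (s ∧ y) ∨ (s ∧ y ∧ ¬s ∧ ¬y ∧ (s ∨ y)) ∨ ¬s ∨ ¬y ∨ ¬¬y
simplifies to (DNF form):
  True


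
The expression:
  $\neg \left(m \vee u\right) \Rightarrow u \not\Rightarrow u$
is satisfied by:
  {m: True, u: True}
  {m: True, u: False}
  {u: True, m: False}


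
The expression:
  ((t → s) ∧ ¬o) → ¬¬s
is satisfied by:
  {t: True, s: True, o: True}
  {t: True, s: True, o: False}
  {t: True, o: True, s: False}
  {t: True, o: False, s: False}
  {s: True, o: True, t: False}
  {s: True, o: False, t: False}
  {o: True, s: False, t: False}


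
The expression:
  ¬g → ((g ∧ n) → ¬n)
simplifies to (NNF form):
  True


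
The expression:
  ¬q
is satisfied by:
  {q: False}


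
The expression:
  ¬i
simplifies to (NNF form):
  ¬i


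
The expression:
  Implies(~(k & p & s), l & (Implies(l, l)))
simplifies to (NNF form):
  l | (k & p & s)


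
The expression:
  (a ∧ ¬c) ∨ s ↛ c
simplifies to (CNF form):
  ¬c ∧ (a ∨ s)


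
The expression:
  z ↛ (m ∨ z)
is never true.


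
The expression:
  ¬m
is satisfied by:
  {m: False}


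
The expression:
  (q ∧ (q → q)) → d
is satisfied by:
  {d: True, q: False}
  {q: False, d: False}
  {q: True, d: True}


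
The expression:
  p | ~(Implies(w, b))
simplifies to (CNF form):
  (p | w) & (p | ~b)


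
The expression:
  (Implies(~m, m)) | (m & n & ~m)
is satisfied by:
  {m: True}


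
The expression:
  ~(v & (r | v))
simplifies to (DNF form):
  ~v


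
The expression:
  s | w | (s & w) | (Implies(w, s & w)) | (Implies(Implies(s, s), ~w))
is always true.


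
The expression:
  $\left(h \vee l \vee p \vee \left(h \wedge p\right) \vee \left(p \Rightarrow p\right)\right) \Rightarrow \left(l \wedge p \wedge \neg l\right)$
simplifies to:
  $\text{False}$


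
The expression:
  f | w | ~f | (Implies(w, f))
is always true.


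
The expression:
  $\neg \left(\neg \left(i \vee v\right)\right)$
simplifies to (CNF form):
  $i \vee v$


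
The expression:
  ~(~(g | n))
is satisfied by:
  {n: True, g: True}
  {n: True, g: False}
  {g: True, n: False}


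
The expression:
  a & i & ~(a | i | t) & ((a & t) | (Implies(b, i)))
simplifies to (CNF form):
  False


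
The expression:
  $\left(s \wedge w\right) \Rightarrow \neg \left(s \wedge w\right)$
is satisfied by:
  {s: False, w: False}
  {w: True, s: False}
  {s: True, w: False}


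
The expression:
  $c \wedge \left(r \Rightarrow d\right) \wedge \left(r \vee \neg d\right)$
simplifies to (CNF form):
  $c \wedge \left(d \vee \neg r\right) \wedge \left(r \vee \neg d\right)$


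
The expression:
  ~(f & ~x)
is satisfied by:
  {x: True, f: False}
  {f: False, x: False}
  {f: True, x: True}


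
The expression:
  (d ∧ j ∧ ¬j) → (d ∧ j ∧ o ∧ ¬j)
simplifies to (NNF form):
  True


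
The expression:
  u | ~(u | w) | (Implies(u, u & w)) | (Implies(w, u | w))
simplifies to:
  True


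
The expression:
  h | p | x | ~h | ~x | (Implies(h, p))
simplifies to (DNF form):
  True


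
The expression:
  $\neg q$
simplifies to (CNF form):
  $\neg q$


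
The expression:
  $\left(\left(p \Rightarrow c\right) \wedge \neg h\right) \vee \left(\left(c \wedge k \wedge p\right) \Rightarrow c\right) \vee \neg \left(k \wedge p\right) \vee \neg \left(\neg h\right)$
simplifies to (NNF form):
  $\text{True}$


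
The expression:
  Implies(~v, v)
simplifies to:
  v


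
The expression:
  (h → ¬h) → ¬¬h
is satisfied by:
  {h: True}


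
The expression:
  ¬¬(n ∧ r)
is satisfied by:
  {r: True, n: True}


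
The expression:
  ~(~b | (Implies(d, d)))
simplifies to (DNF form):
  False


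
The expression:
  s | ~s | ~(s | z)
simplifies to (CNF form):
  True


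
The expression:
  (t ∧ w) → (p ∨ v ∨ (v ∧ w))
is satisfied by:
  {v: True, p: True, w: False, t: False}
  {v: True, w: False, p: False, t: False}
  {p: True, v: False, w: False, t: False}
  {v: False, w: False, p: False, t: False}
  {t: True, v: True, p: True, w: False}
  {t: True, v: True, w: False, p: False}
  {t: True, p: True, v: False, w: False}
  {t: True, v: False, w: False, p: False}
  {v: True, w: True, p: True, t: False}
  {v: True, w: True, t: False, p: False}
  {w: True, p: True, t: False, v: False}
  {w: True, t: False, p: False, v: False}
  {v: True, w: True, t: True, p: True}
  {v: True, w: True, t: True, p: False}
  {w: True, t: True, p: True, v: False}


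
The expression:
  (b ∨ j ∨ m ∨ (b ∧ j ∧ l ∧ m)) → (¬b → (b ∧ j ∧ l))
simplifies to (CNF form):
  (b ∨ ¬j) ∧ (b ∨ ¬m)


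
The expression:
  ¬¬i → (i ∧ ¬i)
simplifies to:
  ¬i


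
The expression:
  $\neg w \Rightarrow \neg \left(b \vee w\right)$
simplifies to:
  $w \vee \neg b$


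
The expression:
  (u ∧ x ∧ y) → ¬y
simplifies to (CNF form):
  ¬u ∨ ¬x ∨ ¬y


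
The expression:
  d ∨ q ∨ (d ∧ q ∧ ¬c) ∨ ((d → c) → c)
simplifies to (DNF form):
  c ∨ d ∨ q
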